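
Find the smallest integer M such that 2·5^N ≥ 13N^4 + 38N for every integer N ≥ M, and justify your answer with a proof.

At N = 5: 6250 < 8315, so the inequality fails and M ≥ 6. We prove 2·5^N ≥ 13N^4 + 38N for all N ≥ 6.
For the base case N = 6: 2·5^N = 31250 and 13N^4 + 38N = 17076, so 31250 ≥ 17076.
Inductive step: suppose the statement holds for some r ≥ 6, so 2·5^r ≥ 13r^4 + 38r.
Then 2·5^(r + 1) = 5·(2·5^r) ≥ 5·(13r^4 + 38r).
Also, for r ≥ 6 we have 5·(13r^4 + 38r) ≥ 13(r+1)^4 + 38(r+1), since 5·(13r^4 + 38r) − (13(r+1)^4 + 38(r+1)) = 52r^4 - 52r^3 - 78r^2 + 100r - 51, which is nonnegative for all r ≥ 6.
Combining, 2·5^(r + 1) ≥ 13(r+1)^4 + 38(r+1).
Hence, by induction on N, the claim holds for every N ≥ 6.
Hence the smallest such M is 6.

M = 6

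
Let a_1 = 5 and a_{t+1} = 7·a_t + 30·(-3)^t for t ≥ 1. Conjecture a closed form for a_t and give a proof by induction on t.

a_t = (-3)^(t + 1) - 4·7^(t - 1)

Computing the first terms: a_1 = 5, a_2 = -55, a_3 = -115. This suggests a_t = (-3)^(t + 1) - 4·7^(t - 1).
Base step (t = 1): the formula gives 5 = 5 = a_1.
Suppose the result is true for t = m, so a_m = (-3)^(m + 1) - 4·7^(m - 1).
Then a_{m+1} = 7·a_m + 30·(-3)^m = 7·((-3)^(m + 1) - 4·7^(m - 1)) + 30·(-3)^m = (-3)^(m + 2) - 4·7^m = (-3)^((m+1) + 1) - 4·7^((m+1) - 1),
which is the claimed formula at t = m+1.
By induction, the statement is established for all t ≥ 1.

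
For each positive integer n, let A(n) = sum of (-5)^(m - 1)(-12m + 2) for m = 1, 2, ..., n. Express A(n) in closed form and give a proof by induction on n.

A(n) = 2(-5)^n·n

We claim A(n) = 2(-5)^n·n for all n ≥ 1.
Base step (n = 1): A(1) = -10, and the closed form gives -10. They agree.
Inductive step: assume the claim holds for n = m, so A(m) = 2(-5)^m·m.
Then A(m+1) = A(m) + ((-5)^m(-12m - 10)) = (2(-5)^m·m) + ((-5)^m(-12m - 10)).
Simplifying, A(m+1) = (-5)^(m + 1)(2m + 2) = 2(-5)^(m+1)·(m+1),
which is the closed form with n = m+1.
This completes the induction.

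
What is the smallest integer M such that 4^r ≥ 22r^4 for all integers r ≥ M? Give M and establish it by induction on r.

M = 9

At r = 8: 65536 < 90112, so the inequality fails and M ≥ 9. We prove 4^r ≥ 22r^4 for all r ≥ 9.
For the base case r = 9: 4^r = 262144 and 22r^4 = 144342, so 262144 ≥ 144342.
For the inductive step, assume it holds for an arbitrary m ≥ 9, so 4^m ≥ 22m^4.
Then 4^(m + 1) = 4·(4^m) ≥ 4·(22m^4).
Also, for m ≥ 9 we have 4·(22m^4) ≥ 22(m+1)^4, since 4 ≥ (1 + 1/m)^4 for all m ≥ 9.
Combining, 4^(m + 1) ≥ 22(m+1)^4.
By the principle of mathematical induction, the result holds for all r ≥ 9.
Hence the smallest such M is 9.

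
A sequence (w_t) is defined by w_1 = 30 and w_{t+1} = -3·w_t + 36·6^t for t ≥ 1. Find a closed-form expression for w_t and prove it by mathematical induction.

Computing the first terms: w_1 = 30, w_2 = 126, w_3 = 918. This suggests w_t = -2(-3)^t + 4·6^t.
When t = 1: the formula gives 30 = 30 = w_1.
Suppose the result is true for t = m, so w_m = -2(-3)^m + 4·6^m.
Then w_{m+1} = -3·w_m + 36·6^m = -3·(-2(-3)^m + 4·6^m) + 36·6^m = -2(-3)^(m + 1) + 4·6^(m + 1),
which is the claimed formula at t = m+1.
By the principle of mathematical induction, the result holds for all t ≥ 1.

w_t = -2(-3)^t + 4·6^t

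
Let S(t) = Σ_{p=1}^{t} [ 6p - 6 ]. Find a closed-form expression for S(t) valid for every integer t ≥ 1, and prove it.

S(t) = 3t(t - 1)

We claim S(t) = 3t(t - 1) for all t ≥ 1.
When t = 1: S(1) = 0, and the closed form gives 0. They agree.
Inductive step: assume the claim holds for t = p, so S(p) = 3p(p - 1).
Then S(p+1) = S(p) + (6p) = (3p(p - 1)) + (6p).
Simplifying, S(p+1) = 3p(p + 1) = 3(p+1)((p+1) - 1),
which is the closed form with t = p+1.
Hence, by induction on t, the claim holds for every t ≥ 1.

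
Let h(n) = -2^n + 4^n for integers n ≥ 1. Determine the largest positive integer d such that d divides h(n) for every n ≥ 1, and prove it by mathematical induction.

d = 2

Computing the first values: h(1) = 2 and h(2) = 12; gcd(2, 12) = 2, so d ≤ 2.
We prove 2 | -2^n + 4^n for all n ≥ 1 by induction on n.
Base step (n = 1): h(1) = 2 = 2·(1), so 2 | h(1).
Inductive step: suppose the statement holds for some r ≥ 1, i.e. 2 | h(r). Then
4^{r+1} − 2^{r+1} = 4·4^r − 2·2^r = 4·(4^r − 2^r) + (2)·2^r. The first term is divisible by 2 by the inductive hypothesis, and the second term (2)·2^r is divisible by 2 since 2 | 2. Hence 2 | h(r+1).
This completes the induction.
Therefore the largest such d is 2.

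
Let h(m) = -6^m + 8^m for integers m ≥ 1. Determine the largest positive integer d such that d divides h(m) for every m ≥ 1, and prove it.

d = 2

Computing the first values: h(1) = 2 and h(2) = 28; gcd(2, 28) = 2, so d ≤ 2.
We prove 2 | -6^m + 8^m for all m ≥ 1 by induction on m.
Base step (m = 1): h(1) = 2 = 2·(1), so 2 | h(1).
For the inductive step, assume it holds for an arbitrary k ≥ 1, i.e. 2 | h(k). Then
8^{k+1} − 6^{k+1} = 8·8^k − 6·6^k = 8·(8^k − 6^k) + (2)·6^k. The first term is divisible by 2 by the inductive hypothesis, and the second term (2)·6^k is divisible by 2 since 2 | 2. Hence 2 | h(k+1).
By induction, the statement is established for all m ≥ 1.
Therefore the largest such d is 2.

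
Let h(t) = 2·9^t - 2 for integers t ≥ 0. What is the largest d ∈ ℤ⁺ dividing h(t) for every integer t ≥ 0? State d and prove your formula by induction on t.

Computing the first values: h(0) = 0 and h(1) = 16; gcd(0, 16) = 16, so d ≤ 16.
We prove 16 | 2·9^t - 2 for all t ≥ 0 by induction on t.
Base case (t = 0): h(0) = 0 = 16·(0), so 16 | h(0).
Inductive step: suppose the statement holds for some r ≥ 0, i.e. 16 | h(r). Then
h(r+1) = 2·9^(r+1) - 2 = 9·(2·9^r - 2) + 16 = 9·h(r) + 16. The first term is divisible by 16 by the inductive hypothesis, and 16 is divisible by 16. Hence 16 | h(r+1).
By induction, the statement is established for all t ≥ 0.
Therefore the largest such d is 16.

d = 16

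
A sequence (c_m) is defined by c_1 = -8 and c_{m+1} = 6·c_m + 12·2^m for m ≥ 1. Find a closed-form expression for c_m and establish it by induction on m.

Computing the first terms: c_1 = -8, c_2 = -24, c_3 = -96. This suggests c_m = -3·2^m - 2·6^(m - 1).
Base step (m = 1): the formula gives -8 = -8 = c_1.
For the inductive step, assume it holds for an arbitrary k ≥ 1, so c_k = -3·2^k - 2·6^(k - 1).
Then c_{k+1} = 6·c_k + 12·2^k = 6·(-3·2^k - 2·6^(k - 1)) + 12·2^k = -3·2^(k + 1) - 2·6^k = -3·2^(k+1) - 2·6^((k+1) - 1),
which is the claimed formula at m = k+1.
Hence, by induction on m, the claim holds for every m ≥ 1.

c_m = -3·2^m - 2·6^(m - 1)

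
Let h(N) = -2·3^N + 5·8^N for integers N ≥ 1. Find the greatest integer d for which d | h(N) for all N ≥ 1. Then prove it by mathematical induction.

Computing the first values: h(1) = 34 and h(2) = 302; gcd(34, 302) = 2, so d ≤ 2.
We prove 2 | -2·3^N + 5·8^N for all N ≥ 1 by induction on N.
Base step (N = 1): h(1) = 34 = 2·(17), so 2 | h(1).
Inductive step: assume the claim holds for N = p, i.e. 2 | h(p). Then
h(p+1) − 8·h(p) = (-2·3^(p+1) + 5·8^(p+1)) − 8·(-2·3^p + 5·8^p) = (-2)·3^p·(3 − 8) = (10)·3^p. Since 2 | h(p) by the inductive hypothesis, 2 | 8·h(p); and 2 | 10 since 10 = 2·5. Therefore 2 | h(p+1).
This completes the induction.
Therefore the largest such d is 2.

d = 2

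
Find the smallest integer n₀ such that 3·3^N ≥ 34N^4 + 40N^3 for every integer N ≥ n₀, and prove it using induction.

n₀ = 12

At N = 11: 531441 < 551034, so the inequality fails and n₀ ≥ 12. We prove 3·3^N ≥ 34N^4 + 40N^3 for all N ≥ 12.
For the base case N = 12: 3·3^N = 1594323 and 34N^4 + 40N^3 = 774144, so 1594323 ≥ 774144.
For the inductive step, assume it holds for an arbitrary i ≥ 12, so 3·3^i ≥ 34i^4 + 40i^3.
Then 3·3^(i + 1) = 3·(3·3^i) ≥ 3·(34i^4 + 40i^3).
Also, for i ≥ 12 we have 3·(34i^4 + 40i^3) ≥ 34(i+1)^4 + 40(i+1)^3, since 3·(34i^4 + 40i^3) − (34(i+1)^4 + 40(i+1)^3) = 68i^4 - 56i^3 - 324i^2 - 256i - 74, which is nonnegative for all i ≥ 12.
Combining, 3·3^(i + 1) ≥ 34(i+1)^4 + 40(i+1)^3.
By induction, the statement is established for all N ≥ 12.
Hence the smallest such n₀ is 12.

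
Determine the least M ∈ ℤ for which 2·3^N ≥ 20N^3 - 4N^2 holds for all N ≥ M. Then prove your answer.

M = 8

At N = 7: 4374 < 6664, so the inequality fails and M ≥ 8. We prove 2·3^N ≥ 20N^3 - 4N^2 for all N ≥ 8.
Base step (N = 8): 2·3^N = 13122 and 20N^3 - 4N^2 = 9984, so 13122 ≥ 9984.
Suppose the result is true for N = r, so 2·3^r ≥ 20r^3 - 4r^2.
Then 2·3^(r + 1) = 3·(2·3^r) ≥ 3·(20r^3 - 4r^2).
Also, for r ≥ 8 we have 3·(20r^3 - 4r^2) ≥ 20(r+1)^3 - 4(r+1)^2, since 3·(20r^3 - 4r^2) − (20(r+1)^3 - 4(r+1)^2) = 40r^3 - 68r^2 - 52r - 16, which is nonnegative for all r ≥ 8.
Combining, 2·3^(r + 1) ≥ 20(r+1)^3 - 4(r+1)^2.
Hence, by induction on N, the claim holds for every N ≥ 8.
Hence the smallest such M is 8.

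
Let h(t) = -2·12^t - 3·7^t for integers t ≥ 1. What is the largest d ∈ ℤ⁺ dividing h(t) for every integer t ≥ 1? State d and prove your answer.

Computing the first values: h(1) = -45 and h(2) = -435; gcd(-45, -435) = 15, so d ≤ 15.
We prove 15 | -2·12^t - 3·7^t for all t ≥ 1 by induction on t.
Base step (t = 1): h(1) = -45 = 15·(-3), so 15 | h(1).
Suppose the result is true for t = m, i.e. 15 | h(m). Then
h(m+1) − 12·h(m) = (-2·12^(m+1) - 3·7^(m+1)) − 12·(-2·12^m - 3·7^m) = (-3)·7^m·(7 − 12) = (15)·7^m. Since 15 | h(m) by the inductive hypothesis, 15 | 12·h(m); and 15 | 15 since 15 = 15·1. Therefore 15 | h(m+1).
By induction, the statement is established for all t ≥ 1.
Therefore the largest such d is 15.

d = 15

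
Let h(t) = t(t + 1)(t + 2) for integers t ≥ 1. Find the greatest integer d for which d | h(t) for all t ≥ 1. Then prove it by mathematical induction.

Computing the first values: h(1) = 6 and h(2) = 24; gcd(6, 24) = 6, so d ≤ 6.
We prove 6 | t(t + 1)(t + 2) for all t ≥ 1 by induction on t.
Base step (t = 1): h(1) = 6 = 6·(1), so 6 | h(1).
Inductive step: suppose the statement holds for some j ≥ 1, i.e. 6 | h(j). Then
h(j+1) − h(j) = (j+1)·(j+2)·(j+3) − j·(j+1)·(j+2) = (j+1)·(j+2)·[(j+3) − j] = 3·(j+1)·(j+2). The product of 2 consecutive integers is divisible by (2)! = 2, so h(j+1) − h(j) is divisible by 3·2 = 6. By the inductive hypothesis 6 | h(j), hence 6 | h(j+1).
Hence, by induction on t, the claim holds for every t ≥ 1.
Therefore the largest such d is 6.

d = 6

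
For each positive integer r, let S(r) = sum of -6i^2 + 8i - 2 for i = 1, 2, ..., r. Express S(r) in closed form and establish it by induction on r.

S(r) = -r(r - 1)(2r + 1)

We claim S(r) = -r(r - 1)(2r + 1) for all r ≥ 1.
Base case (r = 1): S(1) = 0, and the closed form gives 0. They agree.
Inductive step: suppose the statement holds for some i ≥ 1, so S(i) = i(-2i^2 + i + 1).
Then S(i+1) = S(i) + (2i(-3i - 2)) = (i(-2i^2 + i + 1)) + (2i(-3i - 2)).
Simplifying, S(i+1) = -i(i + 1)(2i + 3) = -(i+1)((i+1) - 1)(2(i+1) + 1),
which is the closed form with r = i+1.
Hence, by induction on r, the claim holds for every r ≥ 1.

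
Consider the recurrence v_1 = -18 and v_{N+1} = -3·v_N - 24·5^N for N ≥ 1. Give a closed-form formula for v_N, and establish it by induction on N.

Computing the first terms: v_1 = -18, v_2 = -66, v_3 = -402. This suggests v_N = (-3)^N - 3·5^N.
When N = 1: the formula gives -18 = -18 = v_1.
Suppose the result is true for N = m, so v_m = (-3)^m - 3·5^m.
Then v_{m+1} = -3·v_m - 24·5^m = -3·((-3)^m - 3·5^m) - 24·5^m = (-3)^(m + 1) - 3·5^(m + 1),
which is the claimed formula at N = m+1.
By the principle of mathematical induction, the result holds for all N ≥ 1.

v_N = (-3)^N - 3·5^N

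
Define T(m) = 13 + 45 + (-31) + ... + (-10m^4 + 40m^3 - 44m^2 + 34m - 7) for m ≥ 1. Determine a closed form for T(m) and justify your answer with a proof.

We claim T(m) = -m(2m^4 - 5m^3 - 2m^2 - 5m - 3) for all m ≥ 1.
When m = 1: T(1) = 13, and the closed form gives 13. They agree.
For the inductive step, assume it holds for an arbitrary r ≥ 1, so T(r) = r(-2r^4 + 5r^3 + 2r^2 + 5r + 3).
Then T(r+1) = T(r) + (-10r^4 + 16r^2 + 26r + 13) = (r(-2r^4 + 5r^3 + 2r^2 + 5r + 3)) + (-10r^4 + 16r^2 + 26r + 13).
Simplifying, T(r+1) = -(r + 1)(2r^4 + 3r^3 - 5r^2 - 16r - 13) = -(r+1)(2(r+1)^4 - 5(r+1)^3 - 2(r+1)^2 - 5(r+1) - 3),
which is the closed form with m = r+1.
Hence, by induction on m, the claim holds for every m ≥ 1.

T(m) = -m(2m^4 - 5m^3 - 2m^2 - 5m - 3)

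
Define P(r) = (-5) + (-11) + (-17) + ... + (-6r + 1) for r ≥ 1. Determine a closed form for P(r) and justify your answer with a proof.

P(r) = -r(3r + 2)

We claim P(r) = -r(3r + 2) for all r ≥ 1.
Base case (r = 1): P(1) = -5, and the closed form gives -5. They agree.
Suppose the result is true for r = p, so P(p) = p(-3p - 2).
Then P(p+1) = P(p) + (-6p - 5) = (p(-3p - 2)) + (-6p - 5).
Simplifying, P(p+1) = -(p + 1)(3p + 5) = -(p+1)(3(p+1) + 2),
which is the closed form with r = p+1.
Hence, by induction on r, the claim holds for every r ≥ 1.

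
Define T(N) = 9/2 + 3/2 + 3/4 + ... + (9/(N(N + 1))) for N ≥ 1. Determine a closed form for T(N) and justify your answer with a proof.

We claim T(N) = 9N/(N + 1) for all N ≥ 1.
When N = 1: T(1) = 9/2, and the closed form gives 9/2. They agree.
Inductive step: suppose the statement holds for some k ≥ 1, so T(k) = 9k/(k + 1).
Then T(k+1) = T(k) + (9/((k + 1)(k + 2))) = (9k/(k + 1)) + (9/((k + 1)(k + 2))).
Simplifying, T(k+1) = 9(k + 1)/(k + 2) = 9(k+1)/((k+1) + 1),
which is the closed form with N = k+1.
Hence, by induction on N, the claim holds for every N ≥ 1.

T(N) = 9N/(N + 1)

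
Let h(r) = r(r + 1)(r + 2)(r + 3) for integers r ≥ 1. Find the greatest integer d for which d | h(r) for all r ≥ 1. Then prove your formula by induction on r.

d = 24

Computing the first values: h(1) = 24 and h(2) = 120; gcd(24, 120) = 24, so d ≤ 24.
We prove 24 | r(r + 1)(r + 2)(r + 3) for all r ≥ 1 by induction on r.
Base step (r = 1): h(1) = 24 = 24·(1), so 24 | h(1).
Inductive step: suppose the statement holds for some p ≥ 1, i.e. 24 | h(p). Then
h(p+1) − h(p) = (p+1)·(p+2)·(p+3)·(p+4) − p·(p+1)·(p+2)·(p+3) = (p+1)·(p+2)·(p+3)·[(p+4) − p] = 4·(p+1)·(p+2)·(p+3). The product of 3 consecutive integers is divisible by (3)! = 6, so h(p+1) − h(p) is divisible by 4·6 = 24. By the inductive hypothesis 24 | h(p), hence 24 | h(p+1).
Hence, by induction on r, the claim holds for every r ≥ 1.
Therefore the largest such d is 24.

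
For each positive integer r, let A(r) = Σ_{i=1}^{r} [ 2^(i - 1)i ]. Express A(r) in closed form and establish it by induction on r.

We claim A(r) = 2^r(r - 1) + 1 for all r ≥ 1.
Base case (r = 1): A(1) = 1, and the closed form gives 1. They agree.
Inductive step: suppose the statement holds for some i ≥ 1, so A(i) = 2^i(i - 1) + 1.
Then A(i+1) = A(i) + (2^i(i + 1)) = (2^i(i - 1) + 1) + (2^i(i + 1)).
Simplifying, A(i+1) = 2^(i + 1)i + 1 = 2^(i+1)((i+1) - 1) + 1,
which is the closed form with r = i+1.
By induction, the statement is established for all r ≥ 1.

A(r) = 2^r(r - 1) + 1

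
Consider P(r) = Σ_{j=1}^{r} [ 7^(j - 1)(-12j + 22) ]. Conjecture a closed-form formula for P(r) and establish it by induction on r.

We claim P(r) = 2·7^r(-r + 2) - 4 for all r ≥ 1.
For the base case r = 1: P(1) = 10, and the closed form gives 10. They agree.
Suppose the result is true for r = j, so P(j) = 2·7^j(-j + 2) - 4.
Then P(j+1) = P(j) + (7^j(-12j + 10)) = (2·7^j(-j + 2) - 4) + (7^j(-12j + 10)).
Simplifying, P(j+1) = -14·7^j·j + 14·7^j - 4 = 2·7^(j+1)(-(j+1) + 2) - 4,
which is the closed form with r = j+1.
By the principle of mathematical induction, the result holds for all r ≥ 1.

P(r) = 2·7^r(-r + 2) - 4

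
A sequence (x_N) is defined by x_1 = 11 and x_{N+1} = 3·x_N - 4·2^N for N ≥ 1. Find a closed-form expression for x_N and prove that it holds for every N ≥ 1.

Computing the first terms: x_1 = 11, x_2 = 25, x_3 = 59. This suggests x_N = 2^(N + 2) + 3^N.
Base case (N = 1): the formula gives 11 = 11 = x_1.
For the inductive step, assume it holds for an arbitrary j ≥ 1, so x_j = 2^(j + 2) + 3^j.
Then x_{j+1} = 3·x_j - 4·2^j = 3·(2^(j + 2) + 3^j) - 4·2^j = 2^(j + 3) + 3^(j + 1) = 2^((j+1) + 2) + 3^(j+1),
which is the claimed formula at N = j+1.
By induction, the statement is established for all N ≥ 1.

x_N = 2^(N + 2) + 3^N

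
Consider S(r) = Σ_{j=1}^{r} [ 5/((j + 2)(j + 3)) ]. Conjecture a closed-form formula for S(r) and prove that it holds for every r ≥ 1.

S(r) = 5r/(3(r + 3))

We claim S(r) = 5r/(3(r + 3)) for all r ≥ 1.
When r = 1: S(1) = 5/12, and the closed form gives 5/12. They agree.
For the inductive step, assume it holds for an arbitrary j ≥ 1, so S(j) = 5j/(3(j + 3)).
Then S(j+1) = S(j) + (5/((j + 3)(j + 4))) = (5j/(3(j + 3))) + (5/((j + 3)(j + 4))).
Simplifying, S(j+1) = 5(j + 1)/(3(j + 4)) = 5(j+1)/(3((j+1) + 3)),
which is the closed form with r = j+1.
By the principle of mathematical induction, the result holds for all r ≥ 1.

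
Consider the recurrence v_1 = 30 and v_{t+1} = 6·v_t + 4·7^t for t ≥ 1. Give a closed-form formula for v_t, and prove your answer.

v_t = 2·6^(t - 1) + 4·7^t

Computing the first terms: v_1 = 30, v_2 = 208, v_3 = 1444. This suggests v_t = 2·6^(t - 1) + 4·7^t.
Base case (t = 1): the formula gives 30 = 30 = v_1.
Suppose the result is true for t = i, so v_i = 2·6^(i - 1) + 4·7^i.
Then v_{i+1} = 6·v_i + 4·7^i = 6·(2·6^(i - 1) + 4·7^i) + 4·7^i = 2·6^i + 4·7^(i + 1) = 2·6^((i+1) - 1) + 4·7^(i+1),
which is the claimed formula at t = i+1.
By induction, the statement is established for all t ≥ 1.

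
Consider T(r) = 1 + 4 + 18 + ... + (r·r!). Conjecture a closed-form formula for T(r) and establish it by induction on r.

T(r) = (r + 1)r! - 1

We claim T(r) = (r + 1)r! - 1 for all r ≥ 1.
For the base case r = 1: T(1) = 1, and the closed form gives 1. They agree.
Inductive step: suppose the statement holds for some k ≥ 1, so T(k) = (k + 1)k! - 1.
Then T(k+1) = T(k) + ((k + 1)(k + 1)!) = ((k + 1)k! - 1) + ((k + 1)(k + 1)!).
Simplifying, T(k+1) = ((k+1) + 1)(k+1)! - 1,
which is the closed form with r = k+1.
By the principle of mathematical induction, the result holds for all r ≥ 1.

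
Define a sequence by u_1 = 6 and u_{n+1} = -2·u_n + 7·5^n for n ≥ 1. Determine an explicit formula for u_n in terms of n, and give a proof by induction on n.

Computing the first terms: u_1 = 6, u_2 = 23, u_3 = 129. This suggests u_n = (-2)^(n - 1) + 5^n.
When n = 1: the formula gives 6 = 6 = u_1.
For the inductive step, assume it holds for an arbitrary j ≥ 1, so u_j = (-2)^(j - 1) + 5^j.
Then u_{j+1} = -2·u_j + 7·5^j = -2·((-2)^(j - 1) + 5^j) + 7·5^j = (-2)^j + 5^(j + 1) = (-2)^((j+1) - 1) + 5^(j+1),
which is the claimed formula at n = j+1.
By the principle of mathematical induction, the result holds for all n ≥ 1.

u_n = (-2)^(n - 1) + 5^n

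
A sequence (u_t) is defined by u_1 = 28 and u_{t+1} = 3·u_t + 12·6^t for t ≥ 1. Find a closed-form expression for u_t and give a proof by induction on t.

Computing the first terms: u_1 = 28, u_2 = 156, u_3 = 900. This suggests u_t = 4·3^(t - 1) + 4·6^t.
When t = 1: the formula gives 28 = 28 = u_1.
Inductive step: suppose the statement holds for some j ≥ 1, so u_j = 4·3^(j - 1) + 4·6^j.
Then u_{j+1} = 3·u_j + 12·6^j = 3·(4·3^(j - 1) + 4·6^j) + 12·6^j = 4·3^j + 4·6^(j + 1) = 4·3^((j+1) - 1) + 4·6^(j+1),
which is the claimed formula at t = j+1.
Hence, by induction on t, the claim holds for every t ≥ 1.

u_t = 4·3^(t - 1) + 4·6^t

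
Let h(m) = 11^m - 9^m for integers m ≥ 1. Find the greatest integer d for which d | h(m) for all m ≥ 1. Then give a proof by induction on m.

Computing the first values: h(1) = 2 and h(2) = 40; gcd(2, 40) = 2, so d ≤ 2.
We prove 2 | 11^m - 9^m for all m ≥ 1 by induction on m.
For the base case m = 1: h(1) = 2 = 2·(1), so 2 | h(1).
Suppose the result is true for m = i, i.e. 2 | h(i). Then
11^{i+1} − 9^{i+1} = 11·11^i − 9·9^i = 11·(11^i − 9^i) + (2)·9^i. The first term is divisible by 2 by the inductive hypothesis, and the second term (2)·9^i is divisible by 2 since 2 | 2. Hence 2 | h(i+1).
This completes the induction.
Therefore the largest such d is 2.

d = 2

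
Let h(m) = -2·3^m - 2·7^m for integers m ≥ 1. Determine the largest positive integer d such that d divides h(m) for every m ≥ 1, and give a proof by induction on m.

d = 4

Computing the first values: h(1) = -20 and h(2) = -116; gcd(-20, -116) = 4, so d ≤ 4.
We prove 4 | -2·3^m - 2·7^m for all m ≥ 1 by induction on m.
When m = 1: h(1) = -20 = 4·(-5), so 4 | h(1).
Inductive step: suppose the statement holds for some p ≥ 1, i.e. 4 | h(p). Then
h(p+1) − 7·h(p) = (-2·3^(p+1) - 2·7^(p+1)) − 7·(-2·3^p - 2·7^p) = (-2)·3^p·(3 − 7) = (8)·3^p. Since 4 | h(p) by the inductive hypothesis, 4 | 7·h(p); and 4 | 8 since 8 = 4·2. Therefore 4 | h(p+1).
This completes the induction.
Therefore the largest such d is 4.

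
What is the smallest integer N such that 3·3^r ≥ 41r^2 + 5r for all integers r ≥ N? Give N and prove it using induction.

At r = 5: 729 < 1050, so the inequality fails and N ≥ 6. We prove 3·3^r ≥ 41r^2 + 5r for all r ≥ 6.
When r = 6: 3·3^r = 2187 and 41r^2 + 5r = 1506, so 2187 ≥ 1506.
Suppose the result is true for r = p, so 3·3^p ≥ 41p^2 + 5p.
Then 3·3^(p + 1) = 3·(3·3^p) ≥ 3·(41p^2 + 5p).
Also, for p ≥ 6 we have 3·(41p^2 + 5p) ≥ 41(p+1)^2 + 5(p+1), since 3·(41p^2 + 5p) − (41(p+1)^2 + 5(p+1)) = 82p^2 - 72p - 46, which is nonnegative for all p ≥ 6.
Combining, 3·3^(p + 1) ≥ 41(p+1)^2 + 5(p+1).
Hence, by induction on r, the claim holds for every r ≥ 6.
Hence the smallest such N is 6.

N = 6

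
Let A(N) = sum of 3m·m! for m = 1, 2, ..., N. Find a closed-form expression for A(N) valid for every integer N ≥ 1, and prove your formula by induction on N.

A(N) = 3(N + 1)! - 3

We claim A(N) = 3(N + 1)! - 3 for all N ≥ 1.
Base case (N = 1): A(1) = 3, and the closed form gives 3. They agree.
Suppose the result is true for N = m, so A(m) = 3(m + 1)! - 3.
Then A(m+1) = A(m) + (3(m + 1)(m + 1)!) = (3(m + 1)! - 3) + (3(m + 1)(m + 1)!).
Simplifying, A(m+1) = 3((m+1) + 1)! - 3,
which is the closed form with N = m+1.
Hence, by induction on N, the claim holds for every N ≥ 1.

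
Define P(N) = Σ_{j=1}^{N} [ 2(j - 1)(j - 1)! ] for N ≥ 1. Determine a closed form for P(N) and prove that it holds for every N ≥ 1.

P(N) = 2N! - 2

We claim P(N) = 2N! - 2 for all N ≥ 1.
For the base case N = 1: P(1) = 0, and the closed form gives 0. They agree.
For the inductive step, assume it holds for an arbitrary j ≥ 1, so P(j) = 2j! - 2.
Then P(j+1) = P(j) + (2j·j!) = (2j! - 2) + (2j·j!).
Simplifying, P(j+1) = 2(j+1)! - 2,
which is the closed form with N = j+1.
This completes the induction.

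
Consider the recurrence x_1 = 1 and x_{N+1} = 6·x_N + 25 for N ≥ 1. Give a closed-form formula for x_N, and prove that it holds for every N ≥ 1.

x_N = 6^N - 5

Computing the first terms: x_1 = 1, x_2 = 31, x_3 = 211. This suggests x_N = 6^N - 5.
Base step (N = 1): the formula gives 1 = 1 = x_1.
Inductive step: assume the claim holds for N = k, so x_k = 6^k - 5.
Then x_{k+1} = 6·x_k + 25 = 6·(6^k - 5) + 25 = 6^(k + 1) - 5,
which is the claimed formula at N = k+1.
By induction, the statement is established for all N ≥ 1.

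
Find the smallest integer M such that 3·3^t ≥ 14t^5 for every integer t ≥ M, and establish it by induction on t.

At t = 13: 4782969 < 5198102, so the inequality fails and M ≥ 14. We prove 3·3^t ≥ 14t^5 for all t ≥ 14.
When t = 14: 3·3^t = 14348907 and 14t^5 = 7529536, so 14348907 ≥ 7529536.
Inductive step: suppose the statement holds for some i ≥ 14, so 3·3^i ≥ 14i^5.
Then 3·3^(i + 1) = 3·(3·3^i) ≥ 3·(14i^5).
Also, for i ≥ 14 we have 3·(14i^5) ≥ 14(i+1)^5, since 3 ≥ (1 + 1/i)^5 for all i ≥ 14.
Combining, 3·3^(i + 1) ≥ 14(i+1)^5.
This completes the induction.
Hence the smallest such M is 14.

M = 14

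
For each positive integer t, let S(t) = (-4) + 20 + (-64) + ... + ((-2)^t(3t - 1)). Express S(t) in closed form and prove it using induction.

We claim S(t) = 2(-2)^t·t for all t ≥ 1.
When t = 1: S(1) = -4, and the closed form gives -4. They agree.
For the inductive step, assume it holds for an arbitrary m ≥ 1, so S(m) = 2(-2)^m·m.
Then S(m+1) = S(m) + ((-2)^(m + 1)(3m + 2)) = (2(-2)^m·m) + ((-2)^(m + 1)(3m + 2)).
Simplifying, S(m+1) = (-2)^(m + 2)(-m - 1) = 2(-2)^(m+1)·(m+1),
which is the closed form with t = m+1.
By the principle of mathematical induction, the result holds for all t ≥ 1.

S(t) = 2(-2)^t·t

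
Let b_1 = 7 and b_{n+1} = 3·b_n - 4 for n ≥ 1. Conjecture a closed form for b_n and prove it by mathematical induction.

b_n = 5·3^(n - 1) + 2

Computing the first terms: b_1 = 7, b_2 = 17, b_3 = 47. This suggests b_n = 5·3^(n - 1) + 2.
For the base case n = 1: the formula gives 7 = 7 = b_1.
Inductive step: suppose the statement holds for some m ≥ 1, so b_m = 5·3^(m - 1) + 2.
Then b_{m+1} = 3·b_m - 4 = 3·(5·3^(m - 1) + 2) - 4 = 5·3^m + 2 = 5·3^((m+1) - 1) + 2,
which is the claimed formula at n = m+1.
By induction, the statement is established for all n ≥ 1.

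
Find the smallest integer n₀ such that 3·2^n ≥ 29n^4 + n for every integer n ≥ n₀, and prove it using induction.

At n = 20: 3145728 < 4640020, so the inequality fails and n₀ ≥ 21. We prove 3·2^n ≥ 29n^4 + n for all n ≥ 21.
For the base case n = 21: 3·2^n = 6291456 and 29n^4 + n = 5639970, so 6291456 ≥ 5639970.
Suppose the result is true for n = p, so 3·2^p ≥ 29p^4 + p.
Then 3·2^(p + 1) = 2·(3·2^p) ≥ 2·(29p^4 + p).
Also, for p ≥ 21 we have 2·(29p^4 + p) ≥ 29(p+1)^4 + (p+1), since 2·(29p^4 + p) − (29(p+1)^4 + (p+1)) = 29p^4 - 116p^3 - 174p^2 - 115p - 30, which is nonnegative for all p ≥ 21.
Combining, 3·2^(p + 1) ≥ 29(p+1)^4 + (p+1).
By the principle of mathematical induction, the result holds for all n ≥ 21.
Hence the smallest such n₀ is 21.

n₀ = 21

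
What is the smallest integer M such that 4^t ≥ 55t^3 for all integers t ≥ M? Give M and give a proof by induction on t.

M = 8

At t = 7: 16384 < 18865, so the inequality fails and M ≥ 8. We prove 4^t ≥ 55t^3 for all t ≥ 8.
When t = 8: 4^t = 65536 and 55t^3 = 28160, so 65536 ≥ 28160.
Inductive step: suppose the statement holds for some i ≥ 8, so 4^i ≥ 55i^3.
Then 4^(i + 1) = 4·(4^i) ≥ 4·(55i^3).
Also, for i ≥ 8 we have 4·(55i^3) ≥ 55(i+1)^3, since 4 ≥ (1 + 1/i)^3 for all i ≥ 8.
Combining, 4^(i + 1) ≥ 55(i+1)^3.
Hence, by induction on t, the claim holds for every t ≥ 8.
Hence the smallest such M is 8.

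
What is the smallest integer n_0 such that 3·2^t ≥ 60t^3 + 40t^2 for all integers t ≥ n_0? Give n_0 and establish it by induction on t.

n_0 = 17

At t = 16: 196608 < 256000, so the inequality fails and n_0 ≥ 17. We prove 3·2^t ≥ 60t^3 + 40t^2 for all t ≥ 17.
When t = 17: 3·2^t = 393216 and 60t^3 + 40t^2 = 306340, so 393216 ≥ 306340.
Suppose the result is true for t = j, so 3·2^j ≥ 60j^3 + 40j^2.
Then 3·2^(j + 1) = 2·(3·2^j) ≥ 2·(60j^3 + 40j^2).
Also, for j ≥ 17 we have 2·(60j^3 + 40j^2) ≥ 60(j+1)^3 + 40(j+1)^2, since 2·(60j^3 + 40j^2) − (60(j+1)^3 + 40(j+1)^2) = 60j^3 - 140j^2 - 260j - 100, which is nonnegative for all j ≥ 17.
Combining, 3·2^(j + 1) ≥ 60(j+1)^3 + 40(j+1)^2.
By induction, the statement is established for all t ≥ 17.
Hence the smallest such n_0 is 17.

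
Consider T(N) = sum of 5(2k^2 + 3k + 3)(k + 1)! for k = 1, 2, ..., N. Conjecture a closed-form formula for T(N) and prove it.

We claim T(N) = (10N + 5)(N + 2)! - 10 for all N ≥ 1.
When N = 1: T(1) = 80, and the closed form gives 80. They agree.
For the inductive step, assume it holds for an arbitrary k ≥ 1, so T(k) = (10k + 5)(k + 2)! - 10.
Then T(k+1) = T(k) + (5(2k^2 + 7k + 8)(k + 2)!) = ((10k + 5)(k + 2)! - 10) + (5(2k^2 + 7k + 8)(k + 2)!).
Simplifying, T(k+1) = (10(k+1) + 5)((k+1) + 2)! - 10,
which is the closed form with N = k+1.
Hence, by induction on N, the claim holds for every N ≥ 1.

T(N) = (10N + 5)(N + 2)! - 10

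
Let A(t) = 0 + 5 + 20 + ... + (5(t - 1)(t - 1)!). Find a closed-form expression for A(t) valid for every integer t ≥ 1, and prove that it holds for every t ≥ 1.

We claim A(t) = 5t! - 5 for all t ≥ 1.
For the base case t = 1: A(1) = 0, and the closed form gives 0. They agree.
For the inductive step, assume it holds for an arbitrary m ≥ 1, so A(m) = 5m! - 5.
Then A(m+1) = A(m) + (5m·m!) = (5m! - 5) + (5m·m!).
Simplifying, A(m+1) = 5(m+1)! - 5,
which is the closed form with t = m+1.
By the principle of mathematical induction, the result holds for all t ≥ 1.

A(t) = 5t! - 5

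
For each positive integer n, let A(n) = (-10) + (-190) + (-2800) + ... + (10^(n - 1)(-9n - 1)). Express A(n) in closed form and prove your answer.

A(n) = -10^n·n

We claim A(n) = -10^n·n for all n ≥ 1.
Base case (n = 1): A(1) = -10, and the closed form gives -10. They agree.
Inductive step: assume the claim holds for n = p, so A(p) = -10^p·p.
Then A(p+1) = A(p) + (10^p(-9p - 10)) = (-10^p·p) + (10^p(-9p - 10)).
Simplifying, A(p+1) = 10^(p + 1)(-p - 1) = -10^(p+1)·(p+1),
which is the closed form with n = p+1.
By the principle of mathematical induction, the result holds for all n ≥ 1.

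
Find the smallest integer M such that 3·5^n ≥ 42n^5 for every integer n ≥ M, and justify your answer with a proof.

M = 9

At n = 8: 1171875 < 1376256, so the inequality fails and M ≥ 9. We prove 3·5^n ≥ 42n^5 for all n ≥ 9.
Base case (n = 9): 3·5^n = 5859375 and 42n^5 = 2480058, so 5859375 ≥ 2480058.
Inductive step: assume the claim holds for n = i, so 3·5^i ≥ 42i^5.
Then 3·5^(i + 1) = 5·(3·5^i) ≥ 5·(42i^5).
Also, for i ≥ 9 we have 5·(42i^5) ≥ 42(i+1)^5, since 5 ≥ (1 + 1/i)^5 for all i ≥ 9.
Combining, 3·5^(i + 1) ≥ 42(i+1)^5.
By the principle of mathematical induction, the result holds for all n ≥ 9.
Hence the smallest such M is 9.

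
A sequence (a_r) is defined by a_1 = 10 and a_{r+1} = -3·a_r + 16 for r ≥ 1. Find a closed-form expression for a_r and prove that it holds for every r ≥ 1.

Computing the first terms: a_1 = 10, a_2 = -14, a_3 = 58. This suggests a_r = -2(-3)^r + 4.
Base step (r = 1): the formula gives 10 = 10 = a_1.
Suppose the result is true for r = j, so a_j = -2(-3)^j + 4.
Then a_{j+1} = -3·a_j + 16 = -3·(-2(-3)^j + 4) + 16 = -2(-3)^(j + 1) + 4,
which is the claimed formula at r = j+1.
Hence, by induction on r, the claim holds for every r ≥ 1.

a_r = -2(-3)^r + 4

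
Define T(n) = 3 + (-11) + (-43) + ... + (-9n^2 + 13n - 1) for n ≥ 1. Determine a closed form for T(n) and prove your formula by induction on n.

We claim T(n) = -n(3n^2 - 2n - 4) for all n ≥ 1.
Base case (n = 1): T(1) = 3, and the closed form gives 3. They agree.
For the inductive step, assume it holds for an arbitrary p ≥ 1, so T(p) = p(-3p^2 + 2p + 4).
Then T(p+1) = T(p) + (-9p^2 - 5p + 3) = (p(-3p^2 + 2p + 4)) + (-9p^2 - 5p + 3).
Simplifying, T(p+1) = -(p + 1)(3p^2 + 4p - 3) = -(p+1)(3(p+1)^2 - 2(p+1) - 4),
which is the closed form with n = p+1.
Hence, by induction on n, the claim holds for every n ≥ 1.

T(n) = -n(3n^2 - 2n - 4)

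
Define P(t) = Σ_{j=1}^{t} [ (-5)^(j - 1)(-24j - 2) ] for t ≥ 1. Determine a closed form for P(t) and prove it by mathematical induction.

We claim P(t) = (-5)^t(4t + 1) - 1 for all t ≥ 1.
Base step (t = 1): P(1) = -26, and the closed form gives -26. They agree.
Inductive step: assume the claim holds for t = j, so P(j) = (-5)^j(4j + 1) - 1.
Then P(j+1) = P(j) + ((-5)^j(-24j - 26)) = ((-5)^j(4j + 1) - 1) + ((-5)^j(-24j - 26)).
Simplifying, P(j+1) = -20(-5)^j·j - 25(-5)^j - 1 = (-5)^(j+1)(4(j+1) + 1) - 1,
which is the closed form with t = j+1.
This completes the induction.

P(t) = (-5)^t(4t + 1) - 1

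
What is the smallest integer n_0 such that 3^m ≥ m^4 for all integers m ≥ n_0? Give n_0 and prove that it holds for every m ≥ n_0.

n_0 = 8

At m = 7: 2187 < 2401, so the inequality fails and n_0 ≥ 8. We prove 3^m ≥ m^4 for all m ≥ 8.
When m = 8: 3^m = 6561 and m^4 = 4096, so 6561 ≥ 4096.
For the inductive step, assume it holds for an arbitrary k ≥ 8, so 3^k ≥ k^4.
Then 3^(k + 1) = 3·(3^k) ≥ 3·(k^4).
Also, for k ≥ 8 we have 3·(k^4) ≥ (k+1)^4, since 3 ≥ (1 + 1/k)^4 for all k ≥ 8.
Combining, 3^(k + 1) ≥ (k+1)^4.
This completes the induction.
Hence the smallest such n_0 is 8.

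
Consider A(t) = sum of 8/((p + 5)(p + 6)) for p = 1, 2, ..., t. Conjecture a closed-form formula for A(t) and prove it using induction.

A(t) = 4t/(3(t + 6))

We claim A(t) = 4t/(3(t + 6)) for all t ≥ 1.
Base step (t = 1): A(1) = 4/21, and the closed form gives 4/21. They agree.
Inductive step: suppose the statement holds for some p ≥ 1, so A(p) = 4p/(3(p + 6)).
Then A(p+1) = A(p) + (8/((p + 6)(p + 7))) = (4p/(3(p + 6))) + (8/((p + 6)(p + 7))).
Simplifying, A(p+1) = 4(p + 1)/(3(p + 7)) = 4(p+1)/(3((p+1) + 6)),
which is the closed form with t = p+1.
This completes the induction.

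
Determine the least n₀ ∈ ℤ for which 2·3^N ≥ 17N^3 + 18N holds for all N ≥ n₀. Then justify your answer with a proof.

At N = 7: 4374 < 5957, so the inequality fails and n₀ ≥ 8. We prove 2·3^N ≥ 17N^3 + 18N for all N ≥ 8.
For the base case N = 8: 2·3^N = 13122 and 17N^3 + 18N = 8848, so 13122 ≥ 8848.
Inductive step: suppose the statement holds for some k ≥ 8, so 2·3^k ≥ 17k^3 + 18k.
Then 2·3^(k + 1) = 3·(2·3^k) ≥ 3·(17k^3 + 18k).
Also, for k ≥ 8 we have 3·(17k^3 + 18k) ≥ 17(k+1)^3 + 18(k+1), since 3·(17k^3 + 18k) − (17(k+1)^3 + 18(k+1)) = 34k^3 - 51k^2 - 15k - 35, which is nonnegative for all k ≥ 8.
Combining, 2·3^(k + 1) ≥ 17(k+1)^3 + 18(k+1).
Hence, by induction on N, the claim holds for every N ≥ 8.
Hence the smallest such n₀ is 8.

n₀ = 8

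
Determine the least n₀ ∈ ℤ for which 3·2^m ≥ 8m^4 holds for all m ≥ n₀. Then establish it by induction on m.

At m = 18: 786432 < 839808, so the inequality fails and n₀ ≥ 19. We prove 3·2^m ≥ 8m^4 for all m ≥ 19.
Base case (m = 19): 3·2^m = 1572864 and 8m^4 = 1042568, so 1572864 ≥ 1042568.
Inductive step: assume the claim holds for m = r, so 3·2^r ≥ 8r^4.
Then 3·2^(r + 1) = 2·(3·2^r) ≥ 2·(8r^4).
Also, for r ≥ 19 we have 2·(8r^4) ≥ 8(r+1)^4, since 2 ≥ (1 + 1/r)^4 for all r ≥ 19.
Combining, 3·2^(r + 1) ≥ 8(r+1)^4.
This completes the induction.
Hence the smallest such n₀ is 19.

n₀ = 19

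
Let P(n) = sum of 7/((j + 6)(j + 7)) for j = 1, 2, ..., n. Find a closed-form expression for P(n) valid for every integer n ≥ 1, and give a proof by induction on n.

P(n) = n/(n + 7)

We claim P(n) = n/(n + 7) for all n ≥ 1.
When n = 1: P(1) = 1/8, and the closed form gives 1/8. They agree.
Suppose the result is true for n = j, so P(j) = j/(j + 7).
Then P(j+1) = P(j) + (7/((j + 7)(j + 8))) = (j/(j + 7)) + (7/((j + 7)(j + 8))).
Simplifying, P(j+1) = (j + 1)/(j + 8) = (j+1)/((j+1) + 7),
which is the closed form with n = j+1.
This completes the induction.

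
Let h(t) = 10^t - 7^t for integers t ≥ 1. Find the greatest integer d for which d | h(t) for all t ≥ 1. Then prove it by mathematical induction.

Computing the first values: h(1) = 3 and h(2) = 51; gcd(3, 51) = 3, so d ≤ 3.
We prove 3 | 10^t - 7^t for all t ≥ 1 by induction on t.
For the base case t = 1: h(1) = 3 = 3·(1), so 3 | h(1).
For the inductive step, assume it holds for an arbitrary r ≥ 1, i.e. 3 | h(r). Then
10^{r+1} − 7^{r+1} = 10·10^r − 7·7^r = 10·(10^r − 7^r) + (3)·7^r. The first term is divisible by 3 by the inductive hypothesis, and the second term (3)·7^r is divisible by 3 since 3 | 3. Hence 3 | h(r+1).
By induction, the statement is established for all t ≥ 1.
Therefore the largest such d is 3.

d = 3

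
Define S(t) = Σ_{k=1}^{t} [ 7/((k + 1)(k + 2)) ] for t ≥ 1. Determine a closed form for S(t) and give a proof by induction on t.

We claim S(t) = 7t/(2(t + 2)) for all t ≥ 1.
Base step (t = 1): S(1) = 7/6, and the closed form gives 7/6. They agree.
Inductive step: assume the claim holds for t = k, so S(k) = 7k/(2(k + 2)).
Then S(k+1) = S(k) + (7/((k + 2)(k + 3))) = (7k/(2(k + 2))) + (7/((k + 2)(k + 3))).
Simplifying, S(k+1) = 7(k + 1)/(2(k + 3)) = 7(k+1)/(2((k+1) + 2)),
which is the closed form with t = k+1.
By induction, the statement is established for all t ≥ 1.

S(t) = 7t/(2(t + 2))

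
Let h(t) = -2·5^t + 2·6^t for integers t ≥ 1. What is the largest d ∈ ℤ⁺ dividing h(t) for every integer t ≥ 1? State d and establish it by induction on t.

Computing the first values: h(1) = 2 and h(2) = 22; gcd(2, 22) = 2, so d ≤ 2.
We prove 2 | -2·5^t + 2·6^t for all t ≥ 1 by induction on t.
When t = 1: h(1) = 2 = 2·(1), so 2 | h(1).
For the inductive step, assume it holds for an arbitrary k ≥ 1, i.e. 2 | h(k). Then
h(k+1) − 6·h(k) = (-2·5^(k+1) + 2·6^(k+1)) − 6·(-2·5^k + 2·6^k) = (-2)·5^k·(5 − 6) = (2)·5^k. Since 2 | h(k) by the inductive hypothesis, 2 | 6·h(k); and 2 | 2 since 2 = 2·1. Therefore 2 | h(k+1).
Hence, by induction on t, the claim holds for every t ≥ 1.
Therefore the largest such d is 2.

d = 2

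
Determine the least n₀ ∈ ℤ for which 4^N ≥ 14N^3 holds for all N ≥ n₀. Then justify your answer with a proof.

n₀ = 6

At N = 5: 1024 < 1750, so the inequality fails and n₀ ≥ 6. We prove 4^N ≥ 14N^3 for all N ≥ 6.
Base step (N = 6): 4^N = 4096 and 14N^3 = 3024, so 4096 ≥ 3024.
For the inductive step, assume it holds for an arbitrary m ≥ 6, so 4^m ≥ 14m^3.
Then 4^(m + 1) = 4·(4^m) ≥ 4·(14m^3).
Also, for m ≥ 6 we have 4·(14m^3) ≥ 14(m+1)^3, since 4 ≥ (1 + 1/m)^3 for all m ≥ 6.
Combining, 4^(m + 1) ≥ 14(m+1)^3.
By the principle of mathematical induction, the result holds for all N ≥ 6.
Hence the smallest such n₀ is 6.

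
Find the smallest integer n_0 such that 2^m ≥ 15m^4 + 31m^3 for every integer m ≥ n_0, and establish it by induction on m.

At m = 21: 2097152 < 3204306, so the inequality fails and n_0 ≥ 22. We prove 2^m ≥ 15m^4 + 31m^3 for all m ≥ 22.
When m = 22: 2^m = 4194304 and 15m^4 + 31m^3 = 3843928, so 4194304 ≥ 3843928.
For the inductive step, assume it holds for an arbitrary p ≥ 22, so 2^p ≥ 15p^4 + 31p^3.
Then 2^(p + 1) = 2·(2^p) ≥ 2·(15p^4 + 31p^3).
Also, for p ≥ 22 we have 2·(15p^4 + 31p^3) ≥ 15(p+1)^4 + 31(p+1)^3, since 2·(15p^4 + 31p^3) − (15(p+1)^4 + 31(p+1)^3) = 15p^4 - 29p^3 - 183p^2 - 153p - 46, which is nonnegative for all p ≥ 22.
Combining, 2^(p + 1) ≥ 15(p+1)^4 + 31(p+1)^3.
This completes the induction.
Hence the smallest such n_0 is 22.

n_0 = 22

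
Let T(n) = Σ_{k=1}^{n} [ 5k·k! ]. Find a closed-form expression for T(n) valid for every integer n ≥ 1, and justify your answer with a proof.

We claim T(n) = 5(n + 1)! - 5 for all n ≥ 1.
When n = 1: T(1) = 5, and the closed form gives 5. They agree.
Suppose the result is true for n = k, so T(k) = 5(k + 1)! - 5.
Then T(k+1) = T(k) + (5(k + 1)(k + 1)!) = (5(k + 1)! - 5) + (5(k + 1)(k + 1)!).
Simplifying, T(k+1) = 5((k+1) + 1)! - 5,
which is the closed form with n = k+1.
This completes the induction.

T(n) = 5(n + 1)! - 5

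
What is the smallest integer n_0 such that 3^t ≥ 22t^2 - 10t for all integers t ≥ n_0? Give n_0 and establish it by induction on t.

At t = 6: 729 < 732, so the inequality fails and n_0 ≥ 7. We prove 3^t ≥ 22t^2 - 10t for all t ≥ 7.
When t = 7: 3^t = 2187 and 22t^2 - 10t = 1008, so 2187 ≥ 1008.
For the inductive step, assume it holds for an arbitrary m ≥ 7, so 3^m ≥ 22m^2 - 10m.
Then 3^(m + 1) = 3·(3^m) ≥ 3·(22m^2 - 10m).
Also, for m ≥ 7 we have 3·(22m^2 - 10m) ≥ 22(m+1)^2 - 10(m+1), since 3·(22m^2 - 10m) − (22(m+1)^2 - 10(m+1)) = 44m^2 - 64m - 12, which is nonnegative for all m ≥ 7.
Combining, 3^(m + 1) ≥ 22(m+1)^2 - 10(m+1).
This completes the induction.
Hence the smallest such n_0 is 7.

n_0 = 7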